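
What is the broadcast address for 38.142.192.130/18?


Network: 38.142.192.0/18
Host bits = 14
Set all host bits to 1:
Broadcast: 38.142.255.255


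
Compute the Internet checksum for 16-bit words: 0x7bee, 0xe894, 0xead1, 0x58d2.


Sum all words (with carry folding):
+ 0x7bee = 0x7bee
+ 0xe894 = 0x6483
+ 0xead1 = 0x4f55
+ 0x58d2 = 0xa827
One's complement: ~0xa827
Checksum = 0x57d8


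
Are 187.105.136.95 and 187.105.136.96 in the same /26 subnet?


Mask: 255.255.255.192
187.105.136.95 AND mask = 187.105.136.64
187.105.136.96 AND mask = 187.105.136.64
Yes, same subnet (187.105.136.64)


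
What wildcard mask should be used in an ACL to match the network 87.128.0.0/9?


Subnet mask: 255.128.0.0
Wildcard = 255.255.255.255 - subnet mask
255 - 255 = 0
255 - 128 = 127
255 - 0 = 255
255 - 0 = 255
Wildcard: 0.127.255.255


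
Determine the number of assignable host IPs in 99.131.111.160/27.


Host bits = 32 - 27 = 5
Total addresses = 2^5 = 32
Usable = total - 2 (network and broadcast)
Usable hosts: 30


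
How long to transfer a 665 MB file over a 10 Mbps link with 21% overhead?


Effective throughput = 10 * (1 - 21/100) = 7.9 Mbps
File size in Mb = 665 * 8 = 5320 Mb
Time = 5320 / 7.9
Time = 673.4177 seconds


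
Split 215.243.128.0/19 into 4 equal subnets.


New prefix = 19 + 2 = 21
Each subnet has 2048 addresses
  215.243.128.0/21
  215.243.136.0/21
  215.243.144.0/21
  215.243.152.0/21
Subnets: 215.243.128.0/21, 215.243.136.0/21, 215.243.144.0/21, 215.243.152.0/21


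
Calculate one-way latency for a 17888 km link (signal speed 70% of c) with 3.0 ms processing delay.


Speed = 0.7 * 3e5 km/s = 210000 km/s
Propagation delay = 17888 / 210000 = 0.0852 s = 85.181 ms
Processing delay = 3.0 ms
Total one-way latency = 88.181 ms


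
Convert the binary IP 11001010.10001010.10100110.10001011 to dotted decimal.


11001010 = 202
10001010 = 138
10100110 = 166
10001011 = 139
IP: 202.138.166.139


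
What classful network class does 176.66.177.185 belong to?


First octet: 176
Binary: 10110000
10xxxxxx -> Class B (128-191)
Class B, default mask 255.255.0.0 (/16)


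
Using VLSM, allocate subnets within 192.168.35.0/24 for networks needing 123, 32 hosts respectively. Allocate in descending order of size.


123 hosts -> /25 (126 usable): 192.168.35.0/25
32 hosts -> /26 (62 usable): 192.168.35.128/26
Allocation: 192.168.35.0/25 (123 hosts, 126 usable); 192.168.35.128/26 (32 hosts, 62 usable)


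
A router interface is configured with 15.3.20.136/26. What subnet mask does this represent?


/26 means 26 network bits, 6 host bits
Binary: 11111111111111111111111111000000
Mask: 255.255.255.192


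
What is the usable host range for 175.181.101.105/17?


Network: 175.181.0.0
Broadcast: 175.181.127.255
First usable = network + 1
Last usable = broadcast - 1
Range: 175.181.0.1 to 175.181.127.254


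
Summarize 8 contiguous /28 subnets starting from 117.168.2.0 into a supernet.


Original prefix: /28
Number of subnets: 8 = 2^3
New prefix = 28 - 3 = 25
Supernet: 117.168.2.0/25


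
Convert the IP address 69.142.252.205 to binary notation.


69 = 01000101
142 = 10001110
252 = 11111100
205 = 11001101
Binary: 01000101.10001110.11111100.11001101


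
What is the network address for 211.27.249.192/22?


IP:   11010011.00011011.11111001.11000000
Mask: 11111111.11111111.11111100.00000000
AND operation:
Net:  11010011.00011011.11111000.00000000
Network: 211.27.248.0/22


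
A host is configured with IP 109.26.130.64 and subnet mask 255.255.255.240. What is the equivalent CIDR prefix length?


Binary: 11111111.11111111.11111111.11110000
Count leading 1s
Prefix: /28


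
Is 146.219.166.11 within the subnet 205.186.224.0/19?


Subnet network: 205.186.224.0
Test IP AND mask: 146.219.160.0
No, 146.219.166.11 is not in 205.186.224.0/19


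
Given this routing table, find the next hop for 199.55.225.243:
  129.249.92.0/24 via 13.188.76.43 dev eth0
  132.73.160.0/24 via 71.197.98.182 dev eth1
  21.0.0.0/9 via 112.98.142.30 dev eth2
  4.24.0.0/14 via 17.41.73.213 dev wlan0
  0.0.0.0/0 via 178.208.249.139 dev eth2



Longest prefix match for 199.55.225.243:
  /24 129.249.92.0: no
  /24 132.73.160.0: no
  /9 21.0.0.0: no
  /14 4.24.0.0: no
  /0 0.0.0.0: MATCH
Selected: next-hop 178.208.249.139 via eth2 (matched /0)


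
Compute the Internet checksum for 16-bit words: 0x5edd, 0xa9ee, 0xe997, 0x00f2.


Sum all words (with carry folding):
+ 0x5edd = 0x5edd
+ 0xa9ee = 0x08cc
+ 0xe997 = 0xf263
+ 0x00f2 = 0xf355
One's complement: ~0xf355
Checksum = 0x0caa


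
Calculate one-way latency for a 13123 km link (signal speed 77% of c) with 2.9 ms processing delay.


Speed = 0.77 * 3e5 km/s = 231000 km/s
Propagation delay = 13123 / 231000 = 0.0568 s = 56.8095 ms
Processing delay = 2.9 ms
Total one-way latency = 59.7095 ms


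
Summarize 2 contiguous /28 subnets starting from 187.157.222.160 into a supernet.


Original prefix: /28
Number of subnets: 2 = 2^1
New prefix = 28 - 1 = 27
Supernet: 187.157.222.160/27


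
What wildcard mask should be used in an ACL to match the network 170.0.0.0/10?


Subnet mask: 255.192.0.0
Wildcard = 255.255.255.255 - subnet mask
255 - 255 = 0
255 - 192 = 63
255 - 0 = 255
255 - 0 = 255
Wildcard: 0.63.255.255


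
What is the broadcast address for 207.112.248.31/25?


Network: 207.112.248.0/25
Host bits = 7
Set all host bits to 1:
Broadcast: 207.112.248.127


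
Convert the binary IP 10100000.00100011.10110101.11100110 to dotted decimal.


10100000 = 160
00100011 = 35
10110101 = 181
11100110 = 230
IP: 160.35.181.230


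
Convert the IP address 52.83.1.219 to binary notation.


52 = 00110100
83 = 01010011
1 = 00000001
219 = 11011011
Binary: 00110100.01010011.00000001.11011011


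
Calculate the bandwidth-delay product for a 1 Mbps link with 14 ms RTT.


BDP = bandwidth * RTT
= 1 Mbps * 14 ms
= 1 * 1e6 * 14 / 1000 bits
= 14000 bits
= 1750 bytes
= 1.709 KB
BDP = 14000 bits (1750 bytes)


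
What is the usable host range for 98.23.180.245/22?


Network: 98.23.180.0
Broadcast: 98.23.183.255
First usable = network + 1
Last usable = broadcast - 1
Range: 98.23.180.1 to 98.23.183.254


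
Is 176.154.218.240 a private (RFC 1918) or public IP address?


RFC 1918 private ranges:
  10.0.0.0/8 (10.0.0.0 - 10.255.255.255)
  172.16.0.0/12 (172.16.0.0 - 172.31.255.255)
  192.168.0.0/16 (192.168.0.0 - 192.168.255.255)
Public (not in any RFC 1918 range)


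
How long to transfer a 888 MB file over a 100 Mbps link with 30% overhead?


Effective throughput = 100 * (1 - 30/100) = 70 Mbps
File size in Mb = 888 * 8 = 7104 Mb
Time = 7104 / 70
Time = 101.4857 seconds


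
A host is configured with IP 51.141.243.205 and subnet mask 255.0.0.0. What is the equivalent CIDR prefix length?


Binary: 11111111.00000000.00000000.00000000
Count leading 1s
Prefix: /8


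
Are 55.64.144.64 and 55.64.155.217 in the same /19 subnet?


Mask: 255.255.224.0
55.64.144.64 AND mask = 55.64.128.0
55.64.155.217 AND mask = 55.64.128.0
Yes, same subnet (55.64.128.0)


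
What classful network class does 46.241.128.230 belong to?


First octet: 46
Binary: 00101110
0xxxxxxx -> Class A (1-126)
Class A, default mask 255.0.0.0 (/8)


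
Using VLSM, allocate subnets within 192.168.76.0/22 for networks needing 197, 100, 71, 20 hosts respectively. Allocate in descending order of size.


197 hosts -> /24 (254 usable): 192.168.76.0/24
100 hosts -> /25 (126 usable): 192.168.77.0/25
71 hosts -> /25 (126 usable): 192.168.77.128/25
20 hosts -> /27 (30 usable): 192.168.78.0/27
Allocation: 192.168.76.0/24 (197 hosts, 254 usable); 192.168.77.0/25 (100 hosts, 126 usable); 192.168.77.128/25 (71 hosts, 126 usable); 192.168.78.0/27 (20 hosts, 30 usable)


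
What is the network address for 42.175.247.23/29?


IP:   00101010.10101111.11110111.00010111
Mask: 11111111.11111111.11111111.11111000
AND operation:
Net:  00101010.10101111.11110111.00010000
Network: 42.175.247.16/29


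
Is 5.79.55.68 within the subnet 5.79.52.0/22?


Subnet network: 5.79.52.0
Test IP AND mask: 5.79.52.0
Yes, 5.79.55.68 is in 5.79.52.0/22


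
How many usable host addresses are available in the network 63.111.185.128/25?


Host bits = 32 - 25 = 7
Total addresses = 2^7 = 128
Usable = total - 2 (network and broadcast)
Usable hosts: 126


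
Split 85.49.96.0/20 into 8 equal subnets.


New prefix = 20 + 3 = 23
Each subnet has 512 addresses
  85.49.96.0/23
  85.49.98.0/23
  85.49.100.0/23
  85.49.102.0/23
  85.49.104.0/23
  85.49.106.0/23
  85.49.108.0/23
  85.49.110.0/23
Subnets: 85.49.96.0/23, 85.49.98.0/23, 85.49.100.0/23, 85.49.102.0/23, 85.49.104.0/23, 85.49.106.0/23, 85.49.108.0/23, 85.49.110.0/23


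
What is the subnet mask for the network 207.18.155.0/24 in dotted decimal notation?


/24 means 24 network bits, 8 host bits
Binary: 11111111111111111111111100000000
Mask: 255.255.255.0


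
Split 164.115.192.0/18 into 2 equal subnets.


New prefix = 18 + 1 = 19
Each subnet has 8192 addresses
  164.115.192.0/19
  164.115.224.0/19
Subnets: 164.115.192.0/19, 164.115.224.0/19


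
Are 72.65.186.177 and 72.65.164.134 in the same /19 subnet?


Mask: 255.255.224.0
72.65.186.177 AND mask = 72.65.160.0
72.65.164.134 AND mask = 72.65.160.0
Yes, same subnet (72.65.160.0)


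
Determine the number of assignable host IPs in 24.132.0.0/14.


Host bits = 32 - 14 = 18
Total addresses = 2^18 = 262144
Usable = total - 2 (network and broadcast)
Usable hosts: 262142


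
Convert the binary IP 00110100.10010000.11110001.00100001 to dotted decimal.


00110100 = 52
10010000 = 144
11110001 = 241
00100001 = 33
IP: 52.144.241.33


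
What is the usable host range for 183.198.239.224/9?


Network: 183.128.0.0
Broadcast: 183.255.255.255
First usable = network + 1
Last usable = broadcast - 1
Range: 183.128.0.1 to 183.255.255.254


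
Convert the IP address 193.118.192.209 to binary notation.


193 = 11000001
118 = 01110110
192 = 11000000
209 = 11010001
Binary: 11000001.01110110.11000000.11010001


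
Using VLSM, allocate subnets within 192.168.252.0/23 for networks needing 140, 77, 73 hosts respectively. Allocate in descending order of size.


140 hosts -> /24 (254 usable): 192.168.252.0/24
77 hosts -> /25 (126 usable): 192.168.253.0/25
73 hosts -> /25 (126 usable): 192.168.253.128/25
Allocation: 192.168.252.0/24 (140 hosts, 254 usable); 192.168.253.0/25 (77 hosts, 126 usable); 192.168.253.128/25 (73 hosts, 126 usable)


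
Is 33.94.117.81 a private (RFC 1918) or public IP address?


RFC 1918 private ranges:
  10.0.0.0/8 (10.0.0.0 - 10.255.255.255)
  172.16.0.0/12 (172.16.0.0 - 172.31.255.255)
  192.168.0.0/16 (192.168.0.0 - 192.168.255.255)
Public (not in any RFC 1918 range)


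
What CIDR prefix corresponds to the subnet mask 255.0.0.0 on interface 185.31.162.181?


Binary: 11111111.00000000.00000000.00000000
Count leading 1s
Prefix: /8


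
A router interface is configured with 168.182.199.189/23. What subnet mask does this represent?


/23 means 23 network bits, 9 host bits
Binary: 11111111111111111111111000000000
Mask: 255.255.254.0


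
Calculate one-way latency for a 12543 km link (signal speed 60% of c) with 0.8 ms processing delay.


Speed = 0.6 * 3e5 km/s = 180000 km/s
Propagation delay = 12543 / 180000 = 0.0697 s = 69.6833 ms
Processing delay = 0.8 ms
Total one-way latency = 70.4833 ms


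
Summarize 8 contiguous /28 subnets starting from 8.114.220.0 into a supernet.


Original prefix: /28
Number of subnets: 8 = 2^3
New prefix = 28 - 3 = 25
Supernet: 8.114.220.0/25


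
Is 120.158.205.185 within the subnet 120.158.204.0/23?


Subnet network: 120.158.204.0
Test IP AND mask: 120.158.204.0
Yes, 120.158.205.185 is in 120.158.204.0/23


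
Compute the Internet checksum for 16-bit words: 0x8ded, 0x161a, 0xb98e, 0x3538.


Sum all words (with carry folding):
+ 0x8ded = 0x8ded
+ 0x161a = 0xa407
+ 0xb98e = 0x5d96
+ 0x3538 = 0x92ce
One's complement: ~0x92ce
Checksum = 0x6d31


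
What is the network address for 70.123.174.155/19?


IP:   01000110.01111011.10101110.10011011
Mask: 11111111.11111111.11100000.00000000
AND operation:
Net:  01000110.01111011.10100000.00000000
Network: 70.123.160.0/19


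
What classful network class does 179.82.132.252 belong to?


First octet: 179
Binary: 10110011
10xxxxxx -> Class B (128-191)
Class B, default mask 255.255.0.0 (/16)


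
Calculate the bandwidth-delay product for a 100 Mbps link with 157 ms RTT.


BDP = bandwidth * RTT
= 100 Mbps * 157 ms
= 100 * 1e6 * 157 / 1000 bits
= 15700000 bits
= 1962500 bytes
= 1916.5039 KB
BDP = 15700000 bits (1962500 bytes)


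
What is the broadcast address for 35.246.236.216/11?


Network: 35.224.0.0/11
Host bits = 21
Set all host bits to 1:
Broadcast: 35.255.255.255


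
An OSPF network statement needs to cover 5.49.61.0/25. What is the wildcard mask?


Subnet mask: 255.255.255.128
Wildcard = 255.255.255.255 - subnet mask
255 - 255 = 0
255 - 255 = 0
255 - 255 = 0
255 - 128 = 127
Wildcard: 0.0.0.127


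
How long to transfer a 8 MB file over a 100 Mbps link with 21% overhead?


Effective throughput = 100 * (1 - 21/100) = 79 Mbps
File size in Mb = 8 * 8 = 64 Mb
Time = 64 / 79
Time = 0.8101 seconds


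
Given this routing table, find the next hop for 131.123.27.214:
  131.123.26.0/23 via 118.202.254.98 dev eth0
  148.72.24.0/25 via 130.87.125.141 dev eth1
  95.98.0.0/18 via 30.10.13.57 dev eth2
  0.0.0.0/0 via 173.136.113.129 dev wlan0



Longest prefix match for 131.123.27.214:
  /23 131.123.26.0: MATCH
  /25 148.72.24.0: no
  /18 95.98.0.0: no
  /0 0.0.0.0: MATCH
Selected: next-hop 118.202.254.98 via eth0 (matched /23)


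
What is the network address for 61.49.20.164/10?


IP:   00111101.00110001.00010100.10100100
Mask: 11111111.11000000.00000000.00000000
AND operation:
Net:  00111101.00000000.00000000.00000000
Network: 61.0.0.0/10


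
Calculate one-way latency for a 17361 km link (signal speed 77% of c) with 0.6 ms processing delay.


Speed = 0.77 * 3e5 km/s = 231000 km/s
Propagation delay = 17361 / 231000 = 0.0752 s = 75.1558 ms
Processing delay = 0.6 ms
Total one-way latency = 75.7558 ms


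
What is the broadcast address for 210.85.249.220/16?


Network: 210.85.0.0/16
Host bits = 16
Set all host bits to 1:
Broadcast: 210.85.255.255


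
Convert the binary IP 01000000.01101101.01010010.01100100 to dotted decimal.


01000000 = 64
01101101 = 109
01010010 = 82
01100100 = 100
IP: 64.109.82.100


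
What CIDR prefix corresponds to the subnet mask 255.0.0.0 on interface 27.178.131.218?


Binary: 11111111.00000000.00000000.00000000
Count leading 1s
Prefix: /8


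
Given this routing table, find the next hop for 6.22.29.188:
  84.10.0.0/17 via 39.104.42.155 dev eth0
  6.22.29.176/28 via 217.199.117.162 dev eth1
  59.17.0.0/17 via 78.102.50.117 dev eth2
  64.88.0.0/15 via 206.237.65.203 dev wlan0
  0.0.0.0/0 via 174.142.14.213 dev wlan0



Longest prefix match for 6.22.29.188:
  /17 84.10.0.0: no
  /28 6.22.29.176: MATCH
  /17 59.17.0.0: no
  /15 64.88.0.0: no
  /0 0.0.0.0: MATCH
Selected: next-hop 217.199.117.162 via eth1 (matched /28)


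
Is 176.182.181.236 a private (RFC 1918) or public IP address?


RFC 1918 private ranges:
  10.0.0.0/8 (10.0.0.0 - 10.255.255.255)
  172.16.0.0/12 (172.16.0.0 - 172.31.255.255)
  192.168.0.0/16 (192.168.0.0 - 192.168.255.255)
Public (not in any RFC 1918 range)


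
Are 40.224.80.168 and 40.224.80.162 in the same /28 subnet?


Mask: 255.255.255.240
40.224.80.168 AND mask = 40.224.80.160
40.224.80.162 AND mask = 40.224.80.160
Yes, same subnet (40.224.80.160)


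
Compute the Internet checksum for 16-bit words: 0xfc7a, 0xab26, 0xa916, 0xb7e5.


Sum all words (with carry folding):
+ 0xfc7a = 0xfc7a
+ 0xab26 = 0xa7a1
+ 0xa916 = 0x50b8
+ 0xb7e5 = 0x089e
One's complement: ~0x089e
Checksum = 0xf761


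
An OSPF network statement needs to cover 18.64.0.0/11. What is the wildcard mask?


Subnet mask: 255.224.0.0
Wildcard = 255.255.255.255 - subnet mask
255 - 255 = 0
255 - 224 = 31
255 - 0 = 255
255 - 0 = 255
Wildcard: 0.31.255.255


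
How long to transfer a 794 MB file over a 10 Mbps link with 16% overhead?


Effective throughput = 10 * (1 - 16/100) = 8.4 Mbps
File size in Mb = 794 * 8 = 6352 Mb
Time = 6352 / 8.4
Time = 756.1905 seconds


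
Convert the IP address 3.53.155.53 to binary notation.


3 = 00000011
53 = 00110101
155 = 10011011
53 = 00110101
Binary: 00000011.00110101.10011011.00110101


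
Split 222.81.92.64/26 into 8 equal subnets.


New prefix = 26 + 3 = 29
Each subnet has 8 addresses
  222.81.92.64/29
  222.81.92.72/29
  222.81.92.80/29
  222.81.92.88/29
  222.81.92.96/29
  222.81.92.104/29
  222.81.92.112/29
  222.81.92.120/29
Subnets: 222.81.92.64/29, 222.81.92.72/29, 222.81.92.80/29, 222.81.92.88/29, 222.81.92.96/29, 222.81.92.104/29, 222.81.92.112/29, 222.81.92.120/29


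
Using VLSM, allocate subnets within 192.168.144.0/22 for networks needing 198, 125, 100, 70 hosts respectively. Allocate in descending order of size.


198 hosts -> /24 (254 usable): 192.168.144.0/24
125 hosts -> /25 (126 usable): 192.168.145.0/25
100 hosts -> /25 (126 usable): 192.168.145.128/25
70 hosts -> /25 (126 usable): 192.168.146.0/25
Allocation: 192.168.144.0/24 (198 hosts, 254 usable); 192.168.145.0/25 (125 hosts, 126 usable); 192.168.145.128/25 (100 hosts, 126 usable); 192.168.146.0/25 (70 hosts, 126 usable)


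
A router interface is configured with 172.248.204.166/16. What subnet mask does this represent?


/16 means 16 network bits, 16 host bits
Binary: 11111111111111110000000000000000
Mask: 255.255.0.0


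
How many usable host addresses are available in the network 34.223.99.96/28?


Host bits = 32 - 28 = 4
Total addresses = 2^4 = 16
Usable = total - 2 (network and broadcast)
Usable hosts: 14


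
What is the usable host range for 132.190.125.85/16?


Network: 132.190.0.0
Broadcast: 132.190.255.255
First usable = network + 1
Last usable = broadcast - 1
Range: 132.190.0.1 to 132.190.255.254


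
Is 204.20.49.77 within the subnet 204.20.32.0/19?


Subnet network: 204.20.32.0
Test IP AND mask: 204.20.32.0
Yes, 204.20.49.77 is in 204.20.32.0/19


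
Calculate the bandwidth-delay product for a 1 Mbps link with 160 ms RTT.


BDP = bandwidth * RTT
= 1 Mbps * 160 ms
= 1 * 1e6 * 160 / 1000 bits
= 160000 bits
= 20000 bytes
= 19.5312 KB
BDP = 160000 bits (20000 bytes)


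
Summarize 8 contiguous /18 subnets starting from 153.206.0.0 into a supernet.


Original prefix: /18
Number of subnets: 8 = 2^3
New prefix = 18 - 3 = 15
Supernet: 153.206.0.0/15


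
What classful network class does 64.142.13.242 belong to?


First octet: 64
Binary: 01000000
0xxxxxxx -> Class A (1-126)
Class A, default mask 255.0.0.0 (/8)


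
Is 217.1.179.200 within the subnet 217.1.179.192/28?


Subnet network: 217.1.179.192
Test IP AND mask: 217.1.179.192
Yes, 217.1.179.200 is in 217.1.179.192/28


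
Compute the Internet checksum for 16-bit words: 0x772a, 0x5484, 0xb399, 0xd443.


Sum all words (with carry folding):
+ 0x772a = 0x772a
+ 0x5484 = 0xcbae
+ 0xb399 = 0x7f48
+ 0xd443 = 0x538c
One's complement: ~0x538c
Checksum = 0xac73


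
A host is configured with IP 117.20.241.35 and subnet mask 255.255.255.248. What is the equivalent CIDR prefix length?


Binary: 11111111.11111111.11111111.11111000
Count leading 1s
Prefix: /29


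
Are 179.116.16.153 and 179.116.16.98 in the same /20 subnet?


Mask: 255.255.240.0
179.116.16.153 AND mask = 179.116.16.0
179.116.16.98 AND mask = 179.116.16.0
Yes, same subnet (179.116.16.0)


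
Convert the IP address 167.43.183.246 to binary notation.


167 = 10100111
43 = 00101011
183 = 10110111
246 = 11110110
Binary: 10100111.00101011.10110111.11110110


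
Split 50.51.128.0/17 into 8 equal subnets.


New prefix = 17 + 3 = 20
Each subnet has 4096 addresses
  50.51.128.0/20
  50.51.144.0/20
  50.51.160.0/20
  50.51.176.0/20
  50.51.192.0/20
  50.51.208.0/20
  50.51.224.0/20
  50.51.240.0/20
Subnets: 50.51.128.0/20, 50.51.144.0/20, 50.51.160.0/20, 50.51.176.0/20, 50.51.192.0/20, 50.51.208.0/20, 50.51.224.0/20, 50.51.240.0/20


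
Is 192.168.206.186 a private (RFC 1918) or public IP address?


RFC 1918 private ranges:
  10.0.0.0/8 (10.0.0.0 - 10.255.255.255)
  172.16.0.0/12 (172.16.0.0 - 172.31.255.255)
  192.168.0.0/16 (192.168.0.0 - 192.168.255.255)
Private (in 192.168.0.0/16)


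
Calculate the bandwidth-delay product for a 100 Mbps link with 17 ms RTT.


BDP = bandwidth * RTT
= 100 Mbps * 17 ms
= 100 * 1e6 * 17 / 1000 bits
= 1700000 bits
= 212500 bytes
= 207.5195 KB
BDP = 1700000 bits (212500 bytes)


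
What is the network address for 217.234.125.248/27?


IP:   11011001.11101010.01111101.11111000
Mask: 11111111.11111111.11111111.11100000
AND operation:
Net:  11011001.11101010.01111101.11100000
Network: 217.234.125.224/27


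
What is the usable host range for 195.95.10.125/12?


Network: 195.80.0.0
Broadcast: 195.95.255.255
First usable = network + 1
Last usable = broadcast - 1
Range: 195.80.0.1 to 195.95.255.254


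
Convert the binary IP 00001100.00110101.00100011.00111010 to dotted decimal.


00001100 = 12
00110101 = 53
00100011 = 35
00111010 = 58
IP: 12.53.35.58


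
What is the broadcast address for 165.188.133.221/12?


Network: 165.176.0.0/12
Host bits = 20
Set all host bits to 1:
Broadcast: 165.191.255.255


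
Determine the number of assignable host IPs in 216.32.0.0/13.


Host bits = 32 - 13 = 19
Total addresses = 2^19 = 524288
Usable = total - 2 (network and broadcast)
Usable hosts: 524286


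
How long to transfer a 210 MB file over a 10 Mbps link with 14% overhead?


Effective throughput = 10 * (1 - 14/100) = 8.6 Mbps
File size in Mb = 210 * 8 = 1680 Mb
Time = 1680 / 8.6
Time = 195.3488 seconds


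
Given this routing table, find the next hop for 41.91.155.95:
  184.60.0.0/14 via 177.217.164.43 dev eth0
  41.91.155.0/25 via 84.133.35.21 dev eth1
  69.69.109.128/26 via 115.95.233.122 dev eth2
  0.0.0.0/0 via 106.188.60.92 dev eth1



Longest prefix match for 41.91.155.95:
  /14 184.60.0.0: no
  /25 41.91.155.0: MATCH
  /26 69.69.109.128: no
  /0 0.0.0.0: MATCH
Selected: next-hop 84.133.35.21 via eth1 (matched /25)


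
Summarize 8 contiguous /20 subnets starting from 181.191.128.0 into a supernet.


Original prefix: /20
Number of subnets: 8 = 2^3
New prefix = 20 - 3 = 17
Supernet: 181.191.128.0/17


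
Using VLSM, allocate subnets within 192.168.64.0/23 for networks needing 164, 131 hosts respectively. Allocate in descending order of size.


164 hosts -> /24 (254 usable): 192.168.64.0/24
131 hosts -> /24 (254 usable): 192.168.65.0/24
Allocation: 192.168.64.0/24 (164 hosts, 254 usable); 192.168.65.0/24 (131 hosts, 254 usable)


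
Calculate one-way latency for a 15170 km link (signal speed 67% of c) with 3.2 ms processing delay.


Speed = 0.67 * 3e5 km/s = 201000 km/s
Propagation delay = 15170 / 201000 = 0.0755 s = 75.4726 ms
Processing delay = 3.2 ms
Total one-way latency = 78.6726 ms


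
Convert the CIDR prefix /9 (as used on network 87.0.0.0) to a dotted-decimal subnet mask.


/9 means 9 network bits, 23 host bits
Binary: 11111111100000000000000000000000
Mask: 255.128.0.0


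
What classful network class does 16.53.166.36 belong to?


First octet: 16
Binary: 00010000
0xxxxxxx -> Class A (1-126)
Class A, default mask 255.0.0.0 (/8)


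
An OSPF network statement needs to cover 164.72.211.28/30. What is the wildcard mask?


Subnet mask: 255.255.255.252
Wildcard = 255.255.255.255 - subnet mask
255 - 255 = 0
255 - 255 = 0
255 - 255 = 0
255 - 252 = 3
Wildcard: 0.0.0.3


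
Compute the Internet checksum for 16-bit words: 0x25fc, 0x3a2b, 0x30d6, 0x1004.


Sum all words (with carry folding):
+ 0x25fc = 0x25fc
+ 0x3a2b = 0x6027
+ 0x30d6 = 0x90fd
+ 0x1004 = 0xa101
One's complement: ~0xa101
Checksum = 0x5efe


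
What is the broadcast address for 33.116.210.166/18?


Network: 33.116.192.0/18
Host bits = 14
Set all host bits to 1:
Broadcast: 33.116.255.255


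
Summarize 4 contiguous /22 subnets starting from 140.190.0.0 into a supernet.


Original prefix: /22
Number of subnets: 4 = 2^2
New prefix = 22 - 2 = 20
Supernet: 140.190.0.0/20


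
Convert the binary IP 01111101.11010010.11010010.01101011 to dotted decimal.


01111101 = 125
11010010 = 210
11010010 = 210
01101011 = 107
IP: 125.210.210.107


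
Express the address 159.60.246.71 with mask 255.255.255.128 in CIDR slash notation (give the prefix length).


Binary: 11111111.11111111.11111111.10000000
Count leading 1s
Prefix: /25


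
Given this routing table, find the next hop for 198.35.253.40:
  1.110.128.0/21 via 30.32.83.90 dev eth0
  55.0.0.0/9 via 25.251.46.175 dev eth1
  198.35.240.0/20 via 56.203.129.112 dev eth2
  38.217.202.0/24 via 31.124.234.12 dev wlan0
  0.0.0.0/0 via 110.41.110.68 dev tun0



Longest prefix match for 198.35.253.40:
  /21 1.110.128.0: no
  /9 55.0.0.0: no
  /20 198.35.240.0: MATCH
  /24 38.217.202.0: no
  /0 0.0.0.0: MATCH
Selected: next-hop 56.203.129.112 via eth2 (matched /20)


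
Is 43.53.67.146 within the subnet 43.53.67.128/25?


Subnet network: 43.53.67.128
Test IP AND mask: 43.53.67.128
Yes, 43.53.67.146 is in 43.53.67.128/25


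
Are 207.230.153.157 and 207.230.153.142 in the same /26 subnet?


Mask: 255.255.255.192
207.230.153.157 AND mask = 207.230.153.128
207.230.153.142 AND mask = 207.230.153.128
Yes, same subnet (207.230.153.128)


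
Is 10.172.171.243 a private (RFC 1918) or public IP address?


RFC 1918 private ranges:
  10.0.0.0/8 (10.0.0.0 - 10.255.255.255)
  172.16.0.0/12 (172.16.0.0 - 172.31.255.255)
  192.168.0.0/16 (192.168.0.0 - 192.168.255.255)
Private (in 10.0.0.0/8)


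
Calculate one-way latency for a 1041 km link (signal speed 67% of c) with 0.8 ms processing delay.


Speed = 0.67 * 3e5 km/s = 201000 km/s
Propagation delay = 1041 / 201000 = 0.0052 s = 5.1791 ms
Processing delay = 0.8 ms
Total one-way latency = 5.9791 ms


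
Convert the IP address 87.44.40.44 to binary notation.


87 = 01010111
44 = 00101100
40 = 00101000
44 = 00101100
Binary: 01010111.00101100.00101000.00101100


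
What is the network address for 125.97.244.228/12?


IP:   01111101.01100001.11110100.11100100
Mask: 11111111.11110000.00000000.00000000
AND operation:
Net:  01111101.01100000.00000000.00000000
Network: 125.96.0.0/12


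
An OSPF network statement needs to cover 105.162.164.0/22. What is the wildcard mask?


Subnet mask: 255.255.252.0
Wildcard = 255.255.255.255 - subnet mask
255 - 255 = 0
255 - 255 = 0
255 - 252 = 3
255 - 0 = 255
Wildcard: 0.0.3.255


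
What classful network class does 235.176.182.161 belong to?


First octet: 235
Binary: 11101011
1110xxxx -> Class D (224-239)
Class D (multicast), default mask N/A


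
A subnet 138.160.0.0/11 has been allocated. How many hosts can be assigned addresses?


Host bits = 32 - 11 = 21
Total addresses = 2^21 = 2097152
Usable = total - 2 (network and broadcast)
Usable hosts: 2097150


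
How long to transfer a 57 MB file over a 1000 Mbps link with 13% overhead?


Effective throughput = 1000 * (1 - 13/100) = 870 Mbps
File size in Mb = 57 * 8 = 456 Mb
Time = 456 / 870
Time = 0.5241 seconds


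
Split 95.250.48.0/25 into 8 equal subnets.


New prefix = 25 + 3 = 28
Each subnet has 16 addresses
  95.250.48.0/28
  95.250.48.16/28
  95.250.48.32/28
  95.250.48.48/28
  95.250.48.64/28
  95.250.48.80/28
  95.250.48.96/28
  95.250.48.112/28
Subnets: 95.250.48.0/28, 95.250.48.16/28, 95.250.48.32/28, 95.250.48.48/28, 95.250.48.64/28, 95.250.48.80/28, 95.250.48.96/28, 95.250.48.112/28


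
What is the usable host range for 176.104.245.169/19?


Network: 176.104.224.0
Broadcast: 176.104.255.255
First usable = network + 1
Last usable = broadcast - 1
Range: 176.104.224.1 to 176.104.255.254


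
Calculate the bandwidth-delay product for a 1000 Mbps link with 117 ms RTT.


BDP = bandwidth * RTT
= 1000 Mbps * 117 ms
= 1000 * 1e6 * 117 / 1000 bits
= 117000000 bits
= 14625000 bytes
= 14282.2266 KB
BDP = 117000000 bits (14625000 bytes)


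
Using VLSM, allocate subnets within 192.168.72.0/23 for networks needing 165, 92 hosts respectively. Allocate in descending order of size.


165 hosts -> /24 (254 usable): 192.168.72.0/24
92 hosts -> /25 (126 usable): 192.168.73.0/25
Allocation: 192.168.72.0/24 (165 hosts, 254 usable); 192.168.73.0/25 (92 hosts, 126 usable)


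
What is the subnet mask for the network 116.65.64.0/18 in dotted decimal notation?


/18 means 18 network bits, 14 host bits
Binary: 11111111111111111100000000000000
Mask: 255.255.192.0


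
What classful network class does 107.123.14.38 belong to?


First octet: 107
Binary: 01101011
0xxxxxxx -> Class A (1-126)
Class A, default mask 255.0.0.0 (/8)


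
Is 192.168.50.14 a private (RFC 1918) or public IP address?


RFC 1918 private ranges:
  10.0.0.0/8 (10.0.0.0 - 10.255.255.255)
  172.16.0.0/12 (172.16.0.0 - 172.31.255.255)
  192.168.0.0/16 (192.168.0.0 - 192.168.255.255)
Private (in 192.168.0.0/16)


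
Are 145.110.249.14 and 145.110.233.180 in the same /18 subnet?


Mask: 255.255.192.0
145.110.249.14 AND mask = 145.110.192.0
145.110.233.180 AND mask = 145.110.192.0
Yes, same subnet (145.110.192.0)


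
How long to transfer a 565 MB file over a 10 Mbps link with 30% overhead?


Effective throughput = 10 * (1 - 30/100) = 7 Mbps
File size in Mb = 565 * 8 = 4520 Mb
Time = 4520 / 7
Time = 645.7143 seconds


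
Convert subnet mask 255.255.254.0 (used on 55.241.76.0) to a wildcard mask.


Subnet mask: 255.255.254.0
Wildcard = 255.255.255.255 - subnet mask
255 - 255 = 0
255 - 255 = 0
255 - 254 = 1
255 - 0 = 255
Wildcard: 0.0.1.255


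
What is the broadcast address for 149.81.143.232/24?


Network: 149.81.143.0/24
Host bits = 8
Set all host bits to 1:
Broadcast: 149.81.143.255


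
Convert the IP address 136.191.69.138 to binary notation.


136 = 10001000
191 = 10111111
69 = 01000101
138 = 10001010
Binary: 10001000.10111111.01000101.10001010


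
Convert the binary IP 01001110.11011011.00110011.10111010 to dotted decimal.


01001110 = 78
11011011 = 219
00110011 = 51
10111010 = 186
IP: 78.219.51.186


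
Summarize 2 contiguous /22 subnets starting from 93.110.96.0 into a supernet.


Original prefix: /22
Number of subnets: 2 = 2^1
New prefix = 22 - 1 = 21
Supernet: 93.110.96.0/21


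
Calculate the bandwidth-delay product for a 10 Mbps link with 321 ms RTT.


BDP = bandwidth * RTT
= 10 Mbps * 321 ms
= 10 * 1e6 * 321 / 1000 bits
= 3210000 bits
= 401250 bytes
= 391.8457 KB
BDP = 3210000 bits (401250 bytes)


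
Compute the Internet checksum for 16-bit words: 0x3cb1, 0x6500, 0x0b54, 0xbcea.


Sum all words (with carry folding):
+ 0x3cb1 = 0x3cb1
+ 0x6500 = 0xa1b1
+ 0x0b54 = 0xad05
+ 0xbcea = 0x69f0
One's complement: ~0x69f0
Checksum = 0x960f


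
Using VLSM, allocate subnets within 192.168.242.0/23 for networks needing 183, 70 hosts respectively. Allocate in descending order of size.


183 hosts -> /24 (254 usable): 192.168.242.0/24
70 hosts -> /25 (126 usable): 192.168.243.0/25
Allocation: 192.168.242.0/24 (183 hosts, 254 usable); 192.168.243.0/25 (70 hosts, 126 usable)


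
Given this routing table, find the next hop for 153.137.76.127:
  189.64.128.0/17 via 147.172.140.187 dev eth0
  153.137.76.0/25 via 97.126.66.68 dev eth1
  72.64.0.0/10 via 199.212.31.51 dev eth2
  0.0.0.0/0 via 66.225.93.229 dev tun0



Longest prefix match for 153.137.76.127:
  /17 189.64.128.0: no
  /25 153.137.76.0: MATCH
  /10 72.64.0.0: no
  /0 0.0.0.0: MATCH
Selected: next-hop 97.126.66.68 via eth1 (matched /25)


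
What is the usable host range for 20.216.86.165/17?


Network: 20.216.0.0
Broadcast: 20.216.127.255
First usable = network + 1
Last usable = broadcast - 1
Range: 20.216.0.1 to 20.216.127.254


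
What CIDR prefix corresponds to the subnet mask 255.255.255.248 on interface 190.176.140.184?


Binary: 11111111.11111111.11111111.11111000
Count leading 1s
Prefix: /29


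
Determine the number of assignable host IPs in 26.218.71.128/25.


Host bits = 32 - 25 = 7
Total addresses = 2^7 = 128
Usable = total - 2 (network and broadcast)
Usable hosts: 126


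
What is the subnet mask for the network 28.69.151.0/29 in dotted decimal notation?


/29 means 29 network bits, 3 host bits
Binary: 11111111111111111111111111111000
Mask: 255.255.255.248


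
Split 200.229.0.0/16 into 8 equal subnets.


New prefix = 16 + 3 = 19
Each subnet has 8192 addresses
  200.229.0.0/19
  200.229.32.0/19
  200.229.64.0/19
  200.229.96.0/19
  200.229.128.0/19
  200.229.160.0/19
  200.229.192.0/19
  200.229.224.0/19
Subnets: 200.229.0.0/19, 200.229.32.0/19, 200.229.64.0/19, 200.229.96.0/19, 200.229.128.0/19, 200.229.160.0/19, 200.229.192.0/19, 200.229.224.0/19


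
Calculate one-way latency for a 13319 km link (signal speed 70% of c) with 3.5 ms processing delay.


Speed = 0.7 * 3e5 km/s = 210000 km/s
Propagation delay = 13319 / 210000 = 0.0634 s = 63.4238 ms
Processing delay = 3.5 ms
Total one-way latency = 66.9238 ms


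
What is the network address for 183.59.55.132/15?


IP:   10110111.00111011.00110111.10000100
Mask: 11111111.11111110.00000000.00000000
AND operation:
Net:  10110111.00111010.00000000.00000000
Network: 183.58.0.0/15


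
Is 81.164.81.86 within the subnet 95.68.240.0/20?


Subnet network: 95.68.240.0
Test IP AND mask: 81.164.80.0
No, 81.164.81.86 is not in 95.68.240.0/20


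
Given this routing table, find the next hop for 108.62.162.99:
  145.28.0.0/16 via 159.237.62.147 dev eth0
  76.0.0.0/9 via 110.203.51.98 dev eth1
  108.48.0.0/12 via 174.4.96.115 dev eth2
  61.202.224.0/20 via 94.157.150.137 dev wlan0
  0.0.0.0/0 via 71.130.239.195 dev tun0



Longest prefix match for 108.62.162.99:
  /16 145.28.0.0: no
  /9 76.0.0.0: no
  /12 108.48.0.0: MATCH
  /20 61.202.224.0: no
  /0 0.0.0.0: MATCH
Selected: next-hop 174.4.96.115 via eth2 (matched /12)


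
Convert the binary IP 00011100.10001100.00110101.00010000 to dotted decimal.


00011100 = 28
10001100 = 140
00110101 = 53
00010000 = 16
IP: 28.140.53.16


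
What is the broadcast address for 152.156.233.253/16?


Network: 152.156.0.0/16
Host bits = 16
Set all host bits to 1:
Broadcast: 152.156.255.255


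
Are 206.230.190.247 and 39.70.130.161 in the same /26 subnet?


Mask: 255.255.255.192
206.230.190.247 AND mask = 206.230.190.192
39.70.130.161 AND mask = 39.70.130.128
No, different subnets (206.230.190.192 vs 39.70.130.128)


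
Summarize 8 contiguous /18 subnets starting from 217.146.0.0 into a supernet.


Original prefix: /18
Number of subnets: 8 = 2^3
New prefix = 18 - 3 = 15
Supernet: 217.146.0.0/15


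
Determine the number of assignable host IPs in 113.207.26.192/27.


Host bits = 32 - 27 = 5
Total addresses = 2^5 = 32
Usable = total - 2 (network and broadcast)
Usable hosts: 30


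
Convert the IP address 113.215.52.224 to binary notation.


113 = 01110001
215 = 11010111
52 = 00110100
224 = 11100000
Binary: 01110001.11010111.00110100.11100000


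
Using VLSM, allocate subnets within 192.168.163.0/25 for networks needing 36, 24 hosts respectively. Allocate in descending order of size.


36 hosts -> /26 (62 usable): 192.168.163.0/26
24 hosts -> /27 (30 usable): 192.168.163.64/27
Allocation: 192.168.163.0/26 (36 hosts, 62 usable); 192.168.163.64/27 (24 hosts, 30 usable)


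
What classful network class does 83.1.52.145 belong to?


First octet: 83
Binary: 01010011
0xxxxxxx -> Class A (1-126)
Class A, default mask 255.0.0.0 (/8)


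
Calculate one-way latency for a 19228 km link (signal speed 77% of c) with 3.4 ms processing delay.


Speed = 0.77 * 3e5 km/s = 231000 km/s
Propagation delay = 19228 / 231000 = 0.0832 s = 83.2381 ms
Processing delay = 3.4 ms
Total one-way latency = 86.6381 ms


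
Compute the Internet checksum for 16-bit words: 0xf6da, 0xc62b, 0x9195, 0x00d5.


Sum all words (with carry folding):
+ 0xf6da = 0xf6da
+ 0xc62b = 0xbd06
+ 0x9195 = 0x4e9c
+ 0x00d5 = 0x4f71
One's complement: ~0x4f71
Checksum = 0xb08e


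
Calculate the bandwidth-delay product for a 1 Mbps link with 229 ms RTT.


BDP = bandwidth * RTT
= 1 Mbps * 229 ms
= 1 * 1e6 * 229 / 1000 bits
= 229000 bits
= 28625 bytes
= 27.9541 KB
BDP = 229000 bits (28625 bytes)


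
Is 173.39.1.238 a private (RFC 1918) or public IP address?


RFC 1918 private ranges:
  10.0.0.0/8 (10.0.0.0 - 10.255.255.255)
  172.16.0.0/12 (172.16.0.0 - 172.31.255.255)
  192.168.0.0/16 (192.168.0.0 - 192.168.255.255)
Public (not in any RFC 1918 range)


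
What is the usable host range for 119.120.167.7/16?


Network: 119.120.0.0
Broadcast: 119.120.255.255
First usable = network + 1
Last usable = broadcast - 1
Range: 119.120.0.1 to 119.120.255.254


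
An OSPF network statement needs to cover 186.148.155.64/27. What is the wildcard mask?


Subnet mask: 255.255.255.224
Wildcard = 255.255.255.255 - subnet mask
255 - 255 = 0
255 - 255 = 0
255 - 255 = 0
255 - 224 = 31
Wildcard: 0.0.0.31


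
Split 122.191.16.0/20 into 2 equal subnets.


New prefix = 20 + 1 = 21
Each subnet has 2048 addresses
  122.191.16.0/21
  122.191.24.0/21
Subnets: 122.191.16.0/21, 122.191.24.0/21


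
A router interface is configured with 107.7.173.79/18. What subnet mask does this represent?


/18 means 18 network bits, 14 host bits
Binary: 11111111111111111100000000000000
Mask: 255.255.192.0


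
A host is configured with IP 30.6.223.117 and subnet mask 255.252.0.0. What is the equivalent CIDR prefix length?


Binary: 11111111.11111100.00000000.00000000
Count leading 1s
Prefix: /14


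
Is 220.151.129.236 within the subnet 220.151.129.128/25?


Subnet network: 220.151.129.128
Test IP AND mask: 220.151.129.128
Yes, 220.151.129.236 is in 220.151.129.128/25


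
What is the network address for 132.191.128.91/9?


IP:   10000100.10111111.10000000.01011011
Mask: 11111111.10000000.00000000.00000000
AND operation:
Net:  10000100.10000000.00000000.00000000
Network: 132.128.0.0/9


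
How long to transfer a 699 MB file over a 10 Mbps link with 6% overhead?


Effective throughput = 10 * (1 - 6/100) = 9.4 Mbps
File size in Mb = 699 * 8 = 5592 Mb
Time = 5592 / 9.4
Time = 594.8936 seconds


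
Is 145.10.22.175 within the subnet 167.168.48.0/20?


Subnet network: 167.168.48.0
Test IP AND mask: 145.10.16.0
No, 145.10.22.175 is not in 167.168.48.0/20


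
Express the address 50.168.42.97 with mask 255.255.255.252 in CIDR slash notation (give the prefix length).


Binary: 11111111.11111111.11111111.11111100
Count leading 1s
Prefix: /30


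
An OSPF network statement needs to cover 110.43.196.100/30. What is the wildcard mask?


Subnet mask: 255.255.255.252
Wildcard = 255.255.255.255 - subnet mask
255 - 255 = 0
255 - 255 = 0
255 - 255 = 0
255 - 252 = 3
Wildcard: 0.0.0.3


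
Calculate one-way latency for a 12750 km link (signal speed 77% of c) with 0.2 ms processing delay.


Speed = 0.77 * 3e5 km/s = 231000 km/s
Propagation delay = 12750 / 231000 = 0.0552 s = 55.1948 ms
Processing delay = 0.2 ms
Total one-way latency = 55.3948 ms


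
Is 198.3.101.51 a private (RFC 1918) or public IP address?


RFC 1918 private ranges:
  10.0.0.0/8 (10.0.0.0 - 10.255.255.255)
  172.16.0.0/12 (172.16.0.0 - 172.31.255.255)
  192.168.0.0/16 (192.168.0.0 - 192.168.255.255)
Public (not in any RFC 1918 range)


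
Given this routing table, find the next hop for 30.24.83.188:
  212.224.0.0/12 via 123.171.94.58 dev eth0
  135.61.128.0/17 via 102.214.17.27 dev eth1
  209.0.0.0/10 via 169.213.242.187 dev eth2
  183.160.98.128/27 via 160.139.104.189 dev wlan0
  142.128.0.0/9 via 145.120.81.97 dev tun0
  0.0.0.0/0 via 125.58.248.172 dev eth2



Longest prefix match for 30.24.83.188:
  /12 212.224.0.0: no
  /17 135.61.128.0: no
  /10 209.0.0.0: no
  /27 183.160.98.128: no
  /9 142.128.0.0: no
  /0 0.0.0.0: MATCH
Selected: next-hop 125.58.248.172 via eth2 (matched /0)
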